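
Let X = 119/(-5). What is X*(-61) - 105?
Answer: 6734/5 ≈ 1346.8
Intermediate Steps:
X = -119/5 (X = 119*(-1/5) = -119/5 ≈ -23.800)
X*(-61) - 105 = -119/5*(-61) - 105 = 7259/5 - 105 = 6734/5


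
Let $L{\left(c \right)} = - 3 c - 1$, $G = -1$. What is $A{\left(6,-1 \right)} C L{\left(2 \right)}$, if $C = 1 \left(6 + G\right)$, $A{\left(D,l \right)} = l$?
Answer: $35$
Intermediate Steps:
$L{\left(c \right)} = -1 - 3 c$
$C = 5$ ($C = 1 \left(6 - 1\right) = 1 \cdot 5 = 5$)
$A{\left(6,-1 \right)} C L{\left(2 \right)} = \left(-1\right) 5 \left(-1 - 6\right) = - 5 \left(-1 - 6\right) = \left(-5\right) \left(-7\right) = 35$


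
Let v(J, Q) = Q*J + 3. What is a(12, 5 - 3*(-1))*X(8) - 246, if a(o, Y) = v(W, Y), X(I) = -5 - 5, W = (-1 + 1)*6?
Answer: -276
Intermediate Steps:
W = 0 (W = 0*6 = 0)
v(J, Q) = 3 + J*Q (v(J, Q) = J*Q + 3 = 3 + J*Q)
X(I) = -10
a(o, Y) = 3 (a(o, Y) = 3 + 0*Y = 3 + 0 = 3)
a(12, 5 - 3*(-1))*X(8) - 246 = 3*(-10) - 246 = -30 - 246 = -276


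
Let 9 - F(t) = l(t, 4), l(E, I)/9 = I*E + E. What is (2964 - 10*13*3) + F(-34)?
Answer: 4113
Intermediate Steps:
l(E, I) = 9*E + 9*E*I (l(E, I) = 9*(I*E + E) = 9*(E*I + E) = 9*(E + E*I) = 9*E + 9*E*I)
F(t) = 9 - 45*t (F(t) = 9 - 9*t*(1 + 4) = 9 - 9*t*5 = 9 - 45*t)
(2964 - 10*13*3) + F(-34) = (2964 - 10*13*3) + (9 - 45*(-34)) = (2964 - 130*3) + (9 + 1530) = (2964 - 390) + 1539 = 2574 + 1539 = 4113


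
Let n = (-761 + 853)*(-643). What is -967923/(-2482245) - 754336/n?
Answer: 17867640901/1359626715 ≈ 13.142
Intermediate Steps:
n = -59156 (n = 92*(-643) = -59156)
-967923/(-2482245) - 754336/n = -967923/(-2482245) - 754336/(-59156) = -967923*(-1/2482245) - 754336*(-1/59156) = 35849/91935 + 188584/14789 = 17867640901/1359626715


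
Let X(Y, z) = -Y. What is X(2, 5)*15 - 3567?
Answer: -3597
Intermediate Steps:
X(2, 5)*15 - 3567 = -1*2*15 - 3567 = -2*15 - 3567 = -30 - 3567 = -3597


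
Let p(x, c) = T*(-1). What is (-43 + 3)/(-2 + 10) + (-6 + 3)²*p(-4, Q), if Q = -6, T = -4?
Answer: 31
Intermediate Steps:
p(x, c) = 4 (p(x, c) = -4*(-1) = 4)
(-43 + 3)/(-2 + 10) + (-6 + 3)²*p(-4, Q) = (-43 + 3)/(-2 + 10) + (-6 + 3)²*4 = -40/8 + (-3)²*4 = -40*⅛ + 9*4 = -5 + 36 = 31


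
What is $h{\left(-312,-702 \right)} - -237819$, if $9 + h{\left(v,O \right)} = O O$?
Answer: $730614$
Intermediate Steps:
$h{\left(v,O \right)} = -9 + O^{2}$ ($h{\left(v,O \right)} = -9 + O O = -9 + O^{2}$)
$h{\left(-312,-702 \right)} - -237819 = \left(-9 + \left(-702\right)^{2}\right) - -237819 = \left(-9 + 492804\right) + 237819 = 492795 + 237819 = 730614$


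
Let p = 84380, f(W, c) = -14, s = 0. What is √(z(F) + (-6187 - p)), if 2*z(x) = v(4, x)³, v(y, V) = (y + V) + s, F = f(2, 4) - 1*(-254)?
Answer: 5*√286913 ≈ 2678.2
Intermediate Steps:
F = 240 (F = -14 - 1*(-254) = -14 + 254 = 240)
v(y, V) = V + y (v(y, V) = (y + V) + 0 = (V + y) + 0 = V + y)
z(x) = (4 + x)³/2 (z(x) = (x + 4)³/2 = (4 + x)³/2)
√(z(F) + (-6187 - p)) = √((4 + 240)³/2 + (-6187 - 1*84380)) = √((½)*244³ + (-6187 - 84380)) = √((½)*14526784 - 90567) = √(7263392 - 90567) = √7172825 = 5*√286913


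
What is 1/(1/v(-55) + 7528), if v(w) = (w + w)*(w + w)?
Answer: 12100/91088801 ≈ 0.00013284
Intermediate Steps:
v(w) = 4*w² (v(w) = (2*w)*(2*w) = 4*w²)
1/(1/v(-55) + 7528) = 1/(1/(4*(-55)²) + 7528) = 1/(1/(4*3025) + 7528) = 1/(1/12100 + 7528) = 1/(91088801/12100) = 12100/91088801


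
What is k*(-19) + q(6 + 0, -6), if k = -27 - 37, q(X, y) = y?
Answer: 1210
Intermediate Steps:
k = -64
k*(-19) + q(6 + 0, -6) = -64*(-19) - 6 = 1216 - 6 = 1210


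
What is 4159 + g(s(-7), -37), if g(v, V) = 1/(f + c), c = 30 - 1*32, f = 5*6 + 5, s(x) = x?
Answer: 137248/33 ≈ 4159.0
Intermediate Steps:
f = 35 (f = 30 + 5 = 35)
c = -2 (c = 30 - 32 = -2)
g(v, V) = 1/33 (g(v, V) = 1/(35 - 2) = 1/33)
4159 + g(s(-7), -37) = 4159 + 1/33 = 137248/33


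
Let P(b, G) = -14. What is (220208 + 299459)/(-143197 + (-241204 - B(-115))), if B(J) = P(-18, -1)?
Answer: -519667/384387 ≈ -1.3519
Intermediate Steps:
B(J) = -14
(220208 + 299459)/(-143197 + (-241204 - B(-115))) = (220208 + 299459)/(-143197 + (-241204 - 1*(-14))) = 519667/(-143197 + (-241204 + 14)) = 519667/(-143197 - 241190) = 519667/(-384387) = 519667*(-1/384387) = -519667/384387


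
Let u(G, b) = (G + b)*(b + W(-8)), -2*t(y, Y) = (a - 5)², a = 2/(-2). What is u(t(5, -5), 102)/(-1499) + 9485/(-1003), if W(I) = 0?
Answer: -22811719/1503497 ≈ -15.172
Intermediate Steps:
a = -1 (a = 2*(-½) = -1)
t(y, Y) = -18 (t(y, Y) = -(-1 - 5)²/2 = -½*(-6)² = -½*36 = -18)
u(G, b) = b*(G + b) (u(G, b) = (G + b)*(b + 0) = (G + b)*b = b*(G + b))
u(t(5, -5), 102)/(-1499) + 9485/(-1003) = (102*(-18 + 102))/(-1499) + 9485/(-1003) = (102*84)*(-1/1499) + 9485*(-1/1003) = 8568*(-1/1499) - 9485/1003 = -8568/1499 - 9485/1003 = -22811719/1503497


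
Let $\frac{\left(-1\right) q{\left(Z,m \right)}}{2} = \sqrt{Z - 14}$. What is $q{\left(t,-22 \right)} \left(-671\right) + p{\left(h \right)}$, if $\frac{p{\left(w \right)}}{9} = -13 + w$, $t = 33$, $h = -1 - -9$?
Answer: $-45 + 1342 \sqrt{19} \approx 5804.6$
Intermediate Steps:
$h = 8$ ($h = -1 + 9 = 8$)
$q{\left(Z,m \right)} = - 2 \sqrt{-14 + Z}$ ($q{\left(Z,m \right)} = - 2 \sqrt{Z - 14} = - 2 \sqrt{-14 + Z}$)
$p{\left(w \right)} = -117 + 9 w$ ($p{\left(w \right)} = 9 \left(-13 + w\right) = -117 + 9 w$)
$q{\left(t,-22 \right)} \left(-671\right) + p{\left(h \right)} = - 2 \sqrt{-14 + 33} \left(-671\right) + \left(-117 + 9 \cdot 8\right) = - 2 \sqrt{19} \left(-671\right) + \left(-117 + 72\right) = 1342 \sqrt{19} - 45 = -45 + 1342 \sqrt{19}$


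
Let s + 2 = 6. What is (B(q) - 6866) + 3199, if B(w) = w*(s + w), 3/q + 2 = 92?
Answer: -3300179/900 ≈ -3666.9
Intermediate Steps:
s = 4 (s = -2 + 6 = 4)
q = 1/30 (q = 3/(-2 + 92) = 3/90 = 3*(1/90) = 1/30 ≈ 0.033333)
B(w) = w*(4 + w)
(B(q) - 6866) + 3199 = ((4 + 1/30)/30 - 6866) + 3199 = ((1/30)*(121/30) - 6866) + 3199 = (121/900 - 6866) + 3199 = -6179279/900 + 3199 = -3300179/900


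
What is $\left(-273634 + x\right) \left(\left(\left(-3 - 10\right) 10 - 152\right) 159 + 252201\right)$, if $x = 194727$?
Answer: $-16362392241$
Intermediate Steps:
$\left(-273634 + x\right) \left(\left(\left(-3 - 10\right) 10 - 152\right) 159 + 252201\right) = \left(-273634 + 194727\right) \left(\left(\left(-3 - 10\right) 10 - 152\right) 159 + 252201\right) = - 78907 \left(\left(\left(-3 - 10\right) 10 - 152\right) 159 + 252201\right) = - 78907 \left(\left(\left(-13\right) 10 - 152\right) 159 + 252201\right) = - 78907 \left(\left(-130 - 152\right) 159 + 252201\right) = - 78907 \left(\left(-282\right) 159 + 252201\right) = - 78907 \left(-44838 + 252201\right) = \left(-78907\right) 207363 = -16362392241$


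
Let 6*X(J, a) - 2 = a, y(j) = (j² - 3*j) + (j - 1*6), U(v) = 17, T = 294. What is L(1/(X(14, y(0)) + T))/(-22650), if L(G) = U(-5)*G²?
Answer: -51/5846720000 ≈ -8.7228e-9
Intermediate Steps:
y(j) = -6 + j² - 2*j (y(j) = (j² - 3*j) + (j - 6) = (j² - 3*j) + (-6 + j) = -6 + j² - 2*j)
X(J, a) = ⅓ + a/6
L(G) = 17*G²
L(1/(X(14, y(0)) + T))/(-22650) = (17*(1/((⅓ + (-6 + 0² - 2*0)/6) + 294))²)/(-22650) = (17*(1/((⅓ + (-6 + 0 + 0)/6) + 294))²)*(-1/22650) = (17*(1/((⅓ + (⅙)*(-6)) + 294))²)*(-1/22650) = (17*(1/((⅓ - 1) + 294))²)*(-1/22650) = (17*(1/(-⅔ + 294))²)*(-1/22650) = (17*(1/(880/3))²)*(-1/22650) = (17*(3/880)²)*(-1/22650) = (17*(9/774400))*(-1/22650) = (153/774400)*(-1/22650) = -51/5846720000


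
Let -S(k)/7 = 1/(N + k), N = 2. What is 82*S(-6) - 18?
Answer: 251/2 ≈ 125.50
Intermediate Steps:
S(k) = -7/(2 + k)
82*S(-6) - 18 = 82*(-7/(2 - 6)) - 18 = 82*(-7/(-4)) - 18 = 82*(-7*(-¼)) - 18 = 82*(7/4) - 18 = 287/2 - 18 = 251/2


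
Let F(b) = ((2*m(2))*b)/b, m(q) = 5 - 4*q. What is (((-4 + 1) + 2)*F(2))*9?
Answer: 54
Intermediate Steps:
F(b) = -6 (F(b) = ((2*(5 - 4*2))*b)/b = ((2*(5 - 8))*b)/b = ((2*(-3))*b)/b = (-6*b)/b = -6)
(((-4 + 1) + 2)*F(2))*9 = (((-4 + 1) + 2)*(-6))*9 = ((-3 + 2)*(-6))*9 = -1*(-6)*9 = 6*9 = 54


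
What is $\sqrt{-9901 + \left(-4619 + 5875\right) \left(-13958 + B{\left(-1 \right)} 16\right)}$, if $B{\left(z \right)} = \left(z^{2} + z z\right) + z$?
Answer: $i \sqrt{17521053} \approx 4185.8 i$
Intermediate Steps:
$B{\left(z \right)} = z + 2 z^{2}$ ($B{\left(z \right)} = \left(z^{2} + z^{2}\right) + z = 2 z^{2} + z = z + 2 z^{2}$)
$\sqrt{-9901 + \left(-4619 + 5875\right) \left(-13958 + B{\left(-1 \right)} 16\right)} = \sqrt{-9901 + \left(-4619 + 5875\right) \left(-13958 + - (1 + 2 \left(-1\right)) 16\right)} = \sqrt{-9901 + 1256 \left(-13958 + - (1 - 2) 16\right)} = \sqrt{-9901 + 1256 \left(-13958 + \left(-1\right) \left(-1\right) 16\right)} = \sqrt{-9901 + 1256 \left(-13958 + 1 \cdot 16\right)} = \sqrt{-9901 + 1256 \left(-13958 + 16\right)} = \sqrt{-9901 + 1256 \left(-13942\right)} = \sqrt{-9901 - 17511152} = \sqrt{-17521053} = i \sqrt{17521053}$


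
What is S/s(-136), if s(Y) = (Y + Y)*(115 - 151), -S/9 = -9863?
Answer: 9863/1088 ≈ 9.0653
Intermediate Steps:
S = 88767 (S = -9*(-9863) = 88767)
s(Y) = -72*Y (s(Y) = (2*Y)*(-36) = -72*Y)
S/s(-136) = 88767/((-72*(-136))) = 88767/9792 = 88767*(1/9792) = 9863/1088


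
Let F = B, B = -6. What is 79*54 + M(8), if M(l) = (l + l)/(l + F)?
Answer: 4274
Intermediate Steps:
F = -6
M(l) = 2*l/(-6 + l) (M(l) = (l + l)/(l - 6) = (2*l)/(-6 + l) = 2*l/(-6 + l))
79*54 + M(8) = 79*54 + 2*8/(-6 + 8) = 4266 + 2*8/2 = 4266 + 2*8*(½) = 4266 + 8 = 4274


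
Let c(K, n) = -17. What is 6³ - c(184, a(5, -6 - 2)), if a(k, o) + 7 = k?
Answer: 233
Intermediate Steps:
a(k, o) = -7 + k
6³ - c(184, a(5, -6 - 2)) = 6³ - 1*(-17) = 216 + 17 = 233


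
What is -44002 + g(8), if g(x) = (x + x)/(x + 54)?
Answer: -1364054/31 ≈ -44002.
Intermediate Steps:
g(x) = 2*x/(54 + x) (g(x) = (2*x)/(54 + x) = 2*x/(54 + x))
-44002 + g(8) = -44002 + 2*8/(54 + 8) = -44002 + 2*8/62 = -44002 + 2*8*(1/62) = -44002 + 8/31 = -1364054/31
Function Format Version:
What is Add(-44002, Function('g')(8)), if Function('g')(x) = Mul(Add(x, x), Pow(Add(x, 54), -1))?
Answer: Rational(-1364054, 31) ≈ -44002.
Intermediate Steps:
Function('g')(x) = Mul(2, x, Pow(Add(54, x), -1)) (Function('g')(x) = Mul(Mul(2, x), Pow(Add(54, x), -1)) = Mul(2, x, Pow(Add(54, x), -1)))
Add(-44002, Function('g')(8)) = Add(-44002, Mul(2, 8, Pow(Add(54, 8), -1))) = Add(-44002, Mul(2, 8, Pow(62, -1))) = Add(-44002, Mul(2, 8, Rational(1, 62))) = Add(-44002, Rational(8, 31)) = Rational(-1364054, 31)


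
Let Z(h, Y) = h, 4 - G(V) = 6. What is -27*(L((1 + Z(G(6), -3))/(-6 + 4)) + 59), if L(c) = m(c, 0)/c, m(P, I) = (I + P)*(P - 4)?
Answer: -2997/2 ≈ -1498.5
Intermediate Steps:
G(V) = -2 (G(V) = 4 - 1*6 = 4 - 6 = -2)
m(P, I) = (-4 + P)*(I + P) (m(P, I) = (I + P)*(-4 + P) = (-4 + P)*(I + P))
L(c) = (c² - 4*c)/c (L(c) = (c² - 4*0 - 4*c + 0*c)/c = (c² + 0 - 4*c + 0)/c = (c² - 4*c)/c)
-27*(L((1 + Z(G(6), -3))/(-6 + 4)) + 59) = -27*((-4 + (1 - 2)/(-6 + 4)) + 59) = -27*((-4 - 1/(-2)) + 59) = -27*((-4 - 1*(-½)) + 59) = -27*((-4 + ½) + 59) = -27*(-7/2 + 59) = -27*111/2 = -2997/2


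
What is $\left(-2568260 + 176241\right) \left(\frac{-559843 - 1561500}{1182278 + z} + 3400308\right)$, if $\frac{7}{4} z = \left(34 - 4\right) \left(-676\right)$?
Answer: $- \frac{66653412229794327133}{8194826} \approx -8.1336 \cdot 10^{12}$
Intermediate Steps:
$z = - \frac{81120}{7}$ ($z = \frac{4 \left(34 - 4\right) \left(-676\right)}{7} = \frac{4 \cdot 30 \left(-676\right)}{7} = \frac{4}{7} \left(-20280\right) = - \frac{81120}{7} \approx -11589.0$)
$\left(-2568260 + 176241\right) \left(\frac{-559843 - 1561500}{1182278 + z} + 3400308\right) = \left(-2568260 + 176241\right) \left(\frac{-559843 - 1561500}{1182278 - \frac{81120}{7}} + 3400308\right) = - 2392019 \left(- \frac{2121343}{\frac{8194826}{7}} + 3400308\right) = - 2392019 \left(\left(-2121343\right) \frac{7}{8194826} + 3400308\right) = - 2392019 \left(- \frac{14849401}{8194826} + 3400308\right) = \left(-2392019\right) \frac{27864917557007}{8194826} = - \frac{66653412229794327133}{8194826}$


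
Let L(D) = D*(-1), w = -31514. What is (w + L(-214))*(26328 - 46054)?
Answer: 617423800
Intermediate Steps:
L(D) = -D
(w + L(-214))*(26328 - 46054) = (-31514 - 1*(-214))*(26328 - 46054) = (-31514 + 214)*(-19726) = -31300*(-19726) = 617423800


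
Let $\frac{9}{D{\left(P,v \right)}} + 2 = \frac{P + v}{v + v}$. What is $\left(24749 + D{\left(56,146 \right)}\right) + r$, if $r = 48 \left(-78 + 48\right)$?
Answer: $\frac{4450705}{191} \approx 23302.0$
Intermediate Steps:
$D{\left(P,v \right)} = \frac{9}{-2 + \frac{P + v}{2 v}}$ ($D{\left(P,v \right)} = \frac{9}{-2 + \frac{P + v}{v + v}} = \frac{9}{-2 + \frac{P + v}{2 v}}$)
$r = -1440$ ($r = 48 \left(-30\right) = -1440$)
$\left(24749 + D{\left(56,146 \right)}\right) + r = \left(24749 + 18 \cdot 146 \frac{1}{56 - 438}\right) - 1440 = \left(24749 + 18 \cdot 146 \frac{1}{-382}\right) - 1440 = \left(24749 + 18 \cdot 146 \left(- \frac{1}{382}\right)\right) - 1440 = \left(24749 - \frac{1314}{191}\right) - 1440 = \frac{4725745}{191} - 1440 = \frac{4450705}{191}$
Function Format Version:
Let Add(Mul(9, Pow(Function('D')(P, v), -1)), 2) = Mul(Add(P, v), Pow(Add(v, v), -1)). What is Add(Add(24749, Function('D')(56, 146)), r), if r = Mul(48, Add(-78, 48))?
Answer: Rational(4450705, 191) ≈ 23302.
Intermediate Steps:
Function('D')(P, v) = Mul(9, Pow(Add(-2, Mul(Rational(1, 2), Pow(v, -1), Add(P, v))), -1)) (Function('D')(P, v) = Mul(9, Pow(Add(-2, Mul(Add(P, v), Pow(Add(v, v), -1))), -1)) = Mul(9, Pow(Add(-2, Mul(Add(P, v), Pow(Mul(2, v), -1))), -1)) = Mul(9, Pow(Add(-2, Mul(Add(P, v), Mul(Rational(1, 2), Pow(v, -1)))), -1)) = Mul(9, Pow(Add(-2, Mul(Rational(1, 2), Pow(v, -1), Add(P, v))), -1)))
r = -1440 (r = Mul(48, -30) = -1440)
Add(Add(24749, Function('D')(56, 146)), r) = Add(Add(24749, Mul(18, 146, Pow(Add(56, Mul(-3, 146)), -1))), -1440) = Add(Add(24749, Mul(18, 146, Pow(Add(56, -438), -1))), -1440) = Add(Add(24749, Mul(18, 146, Pow(-382, -1))), -1440) = Add(Add(24749, Mul(18, 146, Rational(-1, 382))), -1440) = Add(Add(24749, Rational(-1314, 191)), -1440) = Add(Rational(4725745, 191), -1440) = Rational(4450705, 191)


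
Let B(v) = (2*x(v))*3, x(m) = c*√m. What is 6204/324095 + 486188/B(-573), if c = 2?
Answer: 6204/324095 - 121547*I*√573/1719 ≈ 0.019143 - 1692.6*I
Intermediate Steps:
x(m) = 2*√m
B(v) = 12*√v (B(v) = (2*(2*√v))*3 = (4*√v)*3 = 12*√v)
6204/324095 + 486188/B(-573) = 6204/324095 + 486188/((12*√(-573))) = 6204*(1/324095) + 486188/((12*(I*√573))) = 6204/324095 + 486188/((12*I*√573)) = 6204/324095 + 486188*(-I*√573/6876) = 6204/324095 - 121547*I*√573/1719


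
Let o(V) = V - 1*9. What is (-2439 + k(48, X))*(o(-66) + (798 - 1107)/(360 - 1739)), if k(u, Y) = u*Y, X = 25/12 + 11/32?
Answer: 239486910/1379 ≈ 1.7367e+5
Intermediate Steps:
X = 233/96 (X = 25*(1/12) + 11*(1/32) = 25/12 + 11/32 = 233/96 ≈ 2.4271)
o(V) = -9 + V (o(V) = V - 9 = -9 + V)
k(u, Y) = Y*u
(-2439 + k(48, X))*(o(-66) + (798 - 1107)/(360 - 1739)) = (-2439 + (233/96)*48)*((-9 - 66) + (798 - 1107)/(360 - 1739)) = (-2439 + 233/2)*(-75 - 309/(-1379)) = -4645*(-75 - 309*(-1/1379))/2 = -4645*(-75 + 309/1379)/2 = -4645/2*(-103116/1379) = 239486910/1379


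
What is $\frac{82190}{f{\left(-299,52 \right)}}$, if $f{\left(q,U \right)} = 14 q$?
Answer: $- \frac{41095}{2093} \approx -19.634$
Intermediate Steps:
$\frac{82190}{f{\left(-299,52 \right)}} = \frac{82190}{14 \left(-299\right)} = \frac{82190}{-4186} = 82190 \left(- \frac{1}{4186}\right) = - \frac{41095}{2093}$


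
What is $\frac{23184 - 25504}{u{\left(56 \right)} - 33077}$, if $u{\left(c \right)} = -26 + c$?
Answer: $\frac{2320}{33047} \approx 0.070203$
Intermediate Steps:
$\frac{23184 - 25504}{u{\left(56 \right)} - 33077} = \frac{23184 - 25504}{\left(-26 + 56\right) - 33077} = - \frac{2320}{30 - 33077} = - \frac{2320}{-33047} = \left(-2320\right) \left(- \frac{1}{33047}\right) = \frac{2320}{33047}$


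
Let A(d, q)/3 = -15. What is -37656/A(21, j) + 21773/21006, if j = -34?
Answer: 87997969/105030 ≈ 837.84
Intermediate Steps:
A(d, q) = -45 (A(d, q) = 3*(-15) = -45)
-37656/A(21, j) + 21773/21006 = -37656/(-45) + 21773/21006 = -37656*(-1/45) + 21773*(1/21006) = 4184/5 + 21773/21006 = 87997969/105030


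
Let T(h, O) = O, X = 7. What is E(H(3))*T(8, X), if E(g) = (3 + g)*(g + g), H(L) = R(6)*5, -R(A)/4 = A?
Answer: 196560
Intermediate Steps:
R(A) = -4*A
H(L) = -120 (H(L) = -4*6*5 = -24*5 = -120)
E(g) = 2*g*(3 + g) (E(g) = (3 + g)*(2*g) = 2*g*(3 + g))
E(H(3))*T(8, X) = (2*(-120)*(3 - 120))*7 = (2*(-120)*(-117))*7 = 28080*7 = 196560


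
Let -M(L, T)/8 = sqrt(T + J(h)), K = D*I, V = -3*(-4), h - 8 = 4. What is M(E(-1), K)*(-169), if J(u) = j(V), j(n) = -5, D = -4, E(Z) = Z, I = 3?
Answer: 1352*I*sqrt(17) ≈ 5574.4*I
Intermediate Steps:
h = 12 (h = 8 + 4 = 12)
V = 12
K = -12 (K = -4*3 = -12)
J(u) = -5
M(L, T) = -8*sqrt(-5 + T) (M(L, T) = -8*sqrt(T - 5) = -8*sqrt(-5 + T))
M(E(-1), K)*(-169) = -8*sqrt(-5 - 12)*(-169) = -8*I*sqrt(17)*(-169) = 1352*I*sqrt(17)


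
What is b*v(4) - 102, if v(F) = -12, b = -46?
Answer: 450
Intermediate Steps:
b*v(4) - 102 = -46*(-12) - 102 = 552 - 102 = 450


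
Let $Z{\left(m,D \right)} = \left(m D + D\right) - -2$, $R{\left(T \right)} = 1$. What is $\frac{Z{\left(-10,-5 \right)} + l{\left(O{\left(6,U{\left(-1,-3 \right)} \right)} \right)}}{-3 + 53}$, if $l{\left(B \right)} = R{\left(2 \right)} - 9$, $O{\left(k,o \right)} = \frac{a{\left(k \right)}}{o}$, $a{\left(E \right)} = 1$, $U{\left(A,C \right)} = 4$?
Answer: $\frac{39}{50} \approx 0.78$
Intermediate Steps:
$Z{\left(m,D \right)} = 2 + D + D m$ ($Z{\left(m,D \right)} = \left(D m + D\right) + 2 = \left(D + D m\right) + 2 = 2 + D + D m$)
$O{\left(k,o \right)} = \frac{1}{o}$ ($O{\left(k,o \right)} = 1 \frac{1}{o} = \frac{1}{o}$)
$l{\left(B \right)} = -8$ ($l{\left(B \right)} = 1 - 9 = -8$)
$\frac{Z{\left(-10,-5 \right)} + l{\left(O{\left(6,U{\left(-1,-3 \right)} \right)} \right)}}{-3 + 53} = \frac{\left(2 - 5 - -50\right) - 8}{-3 + 53} = \frac{\left(2 - 5 + 50\right) - 8}{50} = \left(47 - 8\right) \frac{1}{50} = 39 \cdot \frac{1}{50} = \frac{39}{50}$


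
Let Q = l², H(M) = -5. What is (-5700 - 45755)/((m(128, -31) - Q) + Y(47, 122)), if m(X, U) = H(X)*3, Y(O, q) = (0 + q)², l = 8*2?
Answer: -51455/14613 ≈ -3.5212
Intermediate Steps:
l = 16
Y(O, q) = q²
Q = 256 (Q = 16² = 256)
m(X, U) = -15 (m(X, U) = -5*3 = -15)
(-5700 - 45755)/((m(128, -31) - Q) + Y(47, 122)) = (-5700 - 45755)/((-15 - 1*256) + 122²) = -51455/((-15 - 256) + 14884) = -51455/(-271 + 14884) = -51455/14613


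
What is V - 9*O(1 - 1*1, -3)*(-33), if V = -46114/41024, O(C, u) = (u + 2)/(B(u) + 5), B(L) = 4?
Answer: -699953/20512 ≈ -34.124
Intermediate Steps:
O(C, u) = 2/9 + u/9 (O(C, u) = (u + 2)/(4 + 5) = (2 + u)/9 = (2 + u)*(⅑) = 2/9 + u/9)
V = -23057/20512 (V = -46114*1/41024 = -23057/20512 ≈ -1.1241)
V - 9*O(1 - 1*1, -3)*(-33) = -23057/20512 - 9*(2/9 + (⅑)*(-3))*(-33) = -23057/20512 - 9*(2/9 - ⅓)*(-33) = -23057/20512 - 9*(-⅑)*(-33) = -23057/20512 - (-1)*(-33) = -23057/20512 - 1*33 = -23057/20512 - 33 = -699953/20512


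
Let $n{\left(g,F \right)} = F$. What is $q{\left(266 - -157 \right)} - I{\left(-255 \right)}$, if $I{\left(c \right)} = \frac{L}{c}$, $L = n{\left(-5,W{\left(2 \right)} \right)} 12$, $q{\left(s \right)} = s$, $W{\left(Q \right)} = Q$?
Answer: $\frac{35963}{85} \approx 423.09$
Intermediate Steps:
$L = 24$ ($L = 2 \cdot 12 = 24$)
$I{\left(c \right)} = \frac{24}{c}$
$q{\left(266 - -157 \right)} - I{\left(-255 \right)} = \left(266 - -157\right) - \frac{24}{-255} = \left(266 + 157\right) - 24 \left(- \frac{1}{255}\right) = 423 - - \frac{8}{85} = 423 + \frac{8}{85} = \frac{35963}{85}$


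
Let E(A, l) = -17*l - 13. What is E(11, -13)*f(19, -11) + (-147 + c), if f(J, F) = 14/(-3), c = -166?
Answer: -3851/3 ≈ -1283.7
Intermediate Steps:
f(J, F) = -14/3 (f(J, F) = 14*(-1/3) = -14/3)
E(A, l) = -13 - 17*l
E(11, -13)*f(19, -11) + (-147 + c) = (-13 - 17*(-13))*(-14/3) + (-147 - 166) = (-13 + 221)*(-14/3) - 313 = 208*(-14/3) - 313 = -2912/3 - 313 = -3851/3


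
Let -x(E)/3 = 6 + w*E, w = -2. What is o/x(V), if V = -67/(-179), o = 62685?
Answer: -748041/188 ≈ -3978.9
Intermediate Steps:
V = 67/179 (V = -67*(-1/179) = 67/179 ≈ 0.37430)
x(E) = -18 + 6*E (x(E) = -3*(6 - 2*E) = -18 + 6*E)
o/x(V) = 62685/(-18 + 6*(67/179)) = 62685/(-18 + 402/179) = 62685/(-2820/179) = 62685*(-179/2820) = -748041/188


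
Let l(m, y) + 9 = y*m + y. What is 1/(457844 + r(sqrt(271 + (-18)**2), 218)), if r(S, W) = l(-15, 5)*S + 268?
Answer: 458112/209862891149 + 79*sqrt(595)/209862891149 ≈ 2.1921e-6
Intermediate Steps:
l(m, y) = -9 + y + m*y (l(m, y) = -9 + (y*m + y) = -9 + (m*y + y) = -9 + (y + m*y) = -9 + y + m*y)
r(S, W) = 268 - 79*S (r(S, W) = (-9 + 5 - 15*5)*S + 268 = (-9 + 5 - 75)*S + 268 = -79*S + 268 = 268 - 79*S)
1/(457844 + r(sqrt(271 + (-18)**2), 218)) = 1/(457844 + (268 - 79*sqrt(271 + (-18)**2))) = 1/(457844 + (268 - 79*sqrt(271 + 324))) = 1/(457844 + (268 - 79*sqrt(595))) = 1/(458112 - 79*sqrt(595))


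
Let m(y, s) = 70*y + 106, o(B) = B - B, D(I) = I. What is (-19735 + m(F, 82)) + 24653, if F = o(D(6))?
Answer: 5024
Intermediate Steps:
o(B) = 0
F = 0
m(y, s) = 106 + 70*y
(-19735 + m(F, 82)) + 24653 = (-19735 + (106 + 70*0)) + 24653 = (-19735 + (106 + 0)) + 24653 = (-19735 + 106) + 24653 = -19629 + 24653 = 5024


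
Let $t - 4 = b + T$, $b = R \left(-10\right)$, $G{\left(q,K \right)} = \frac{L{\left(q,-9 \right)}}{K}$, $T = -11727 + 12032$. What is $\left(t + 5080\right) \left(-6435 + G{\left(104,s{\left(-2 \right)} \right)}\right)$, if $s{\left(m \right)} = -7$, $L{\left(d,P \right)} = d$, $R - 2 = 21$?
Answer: $-33274813$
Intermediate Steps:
$R = 23$ ($R = 2 + 21 = 23$)
$T = 305$
$G{\left(q,K \right)} = \frac{q}{K}$
$b = -230$ ($b = 23 \left(-10\right) = -230$)
$t = 79$ ($t = 4 + \left(-230 + 305\right) = 4 + 75 = 79$)
$\left(t + 5080\right) \left(-6435 + G{\left(104,s{\left(-2 \right)} \right)}\right) = \left(79 + 5080\right) \left(-6435 + \frac{104}{-7}\right) = 5159 \left(-6435 + 104 \left(- \frac{1}{7}\right)\right) = 5159 \left(-6435 - \frac{104}{7}\right) = 5159 \left(- \frac{45149}{7}\right) = -33274813$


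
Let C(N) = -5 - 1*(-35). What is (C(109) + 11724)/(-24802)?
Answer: -5877/12401 ≈ -0.47391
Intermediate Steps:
C(N) = 30 (C(N) = -5 + 35 = 30)
(C(109) + 11724)/(-24802) = (30 + 11724)/(-24802) = 11754*(-1/24802) = -5877/12401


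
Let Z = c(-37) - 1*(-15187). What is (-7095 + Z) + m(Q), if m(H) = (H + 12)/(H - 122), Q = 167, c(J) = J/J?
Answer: 364364/45 ≈ 8097.0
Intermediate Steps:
c(J) = 1
m(H) = (12 + H)/(-122 + H)
Z = 15188 (Z = 1 - 1*(-15187) = 1 + 15187 = 15188)
(-7095 + Z) + m(Q) = (-7095 + 15188) + (12 + 167)/(-122 + 167) = 8093 + 179/45 = 364364/45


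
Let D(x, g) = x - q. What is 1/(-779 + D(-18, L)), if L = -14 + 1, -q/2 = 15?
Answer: -1/767 ≈ -0.0013038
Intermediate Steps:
q = -30 (q = -2*15 = -30)
L = -13
D(x, g) = 30 + x (D(x, g) = x - 1*(-30) = x + 30 = 30 + x)
1/(-779 + D(-18, L)) = 1/(-779 + (30 - 18)) = 1/(-779 + 12) = 1/(-767) = -1/767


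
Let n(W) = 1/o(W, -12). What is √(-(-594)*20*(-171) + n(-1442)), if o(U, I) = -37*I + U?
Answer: I*√2023362206918/998 ≈ 1425.3*I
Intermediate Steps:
o(U, I) = U - 37*I
n(W) = 1/(444 + W) (n(W) = 1/(W - 37*(-12)) = 1/(W + 444) = 1/(444 + W))
√(-(-594)*20*(-171) + n(-1442)) = √(-(-594)*20*(-171) + 1/(444 - 1442)) = √(-99*(-120)*(-171) + 1/(-998)) = √(11880*(-171) - 1/998) = √(-2031480 - 1/998) = √(-2027417041/998) = I*√2023362206918/998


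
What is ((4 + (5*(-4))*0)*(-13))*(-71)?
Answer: 3692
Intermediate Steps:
((4 + (5*(-4))*0)*(-13))*(-71) = ((4 - 20*0)*(-13))*(-71) = ((4 + 0)*(-13))*(-71) = (4*(-13))*(-71) = -52*(-71) = 3692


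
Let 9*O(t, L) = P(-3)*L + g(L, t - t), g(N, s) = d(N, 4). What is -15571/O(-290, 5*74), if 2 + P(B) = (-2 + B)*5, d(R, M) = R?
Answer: 140139/9620 ≈ 14.567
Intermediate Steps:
g(N, s) = N
P(B) = -12 + 5*B (P(B) = -2 + (-2 + B)*5 = -2 + (-10 + 5*B) = -12 + 5*B)
O(t, L) = -26*L/9 (O(t, L) = ((-12 + 5*(-3))*L + L)/9 = ((-12 - 15)*L + L)/9 = (-27*L + L)/9 = (-26*L)/9 = -26*L/9)
-15571/O(-290, 5*74) = -15571/((-130*74/9)) = -15571/((-26/9*370)) = -15571/(-9620/9) = -15571*(-9/9620) = 140139/9620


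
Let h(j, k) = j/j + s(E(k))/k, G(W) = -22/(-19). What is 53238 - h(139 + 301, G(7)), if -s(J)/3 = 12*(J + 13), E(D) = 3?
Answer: 591079/11 ≈ 53734.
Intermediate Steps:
s(J) = -468 - 36*J (s(J) = -36*(J + 13) = -36*(13 + J) = -3*(156 + 12*J) = -468 - 36*J)
G(W) = 22/19 (G(W) = -22*(-1/19) = 22/19)
h(j, k) = 1 - 576/k (h(j, k) = j/j + (-468 - 36*3)/k = 1 + (-468 - 108)/k = 1 - 576/k)
53238 - h(139 + 301, G(7)) = 53238 - (-576 + 22/19)/22/19 = 53238 - 19*(-10922)/(22*19) = 53238 - 1*(-5461/11) = 53238 + 5461/11 = 591079/11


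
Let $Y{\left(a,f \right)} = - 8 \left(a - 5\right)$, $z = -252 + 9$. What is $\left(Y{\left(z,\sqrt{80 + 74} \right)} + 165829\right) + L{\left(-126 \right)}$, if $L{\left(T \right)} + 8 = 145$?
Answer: $167950$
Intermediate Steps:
$L{\left(T \right)} = 137$ ($L{\left(T \right)} = -8 + 145 = 137$)
$z = -243$
$Y{\left(a,f \right)} = 40 - 8 a$ ($Y{\left(a,f \right)} = - 8 \left(-5 + a\right) = 40 - 8 a$)
$\left(Y{\left(z,\sqrt{80 + 74} \right)} + 165829\right) + L{\left(-126 \right)} = \left(\left(40 - -1944\right) + 165829\right) + 137 = \left(\left(40 + 1944\right) + 165829\right) + 137 = \left(1984 + 165829\right) + 137 = 167813 + 137 = 167950$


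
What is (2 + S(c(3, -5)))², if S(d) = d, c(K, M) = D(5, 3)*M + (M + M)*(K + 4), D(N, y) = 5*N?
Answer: 37249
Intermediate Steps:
c(K, M) = 25*M + 2*M*(4 + K) (c(K, M) = (5*5)*M + (M + M)*(K + 4) = 25*M + (2*M)*(4 + K) = 25*M + 2*M*(4 + K))
(2 + S(c(3, -5)))² = (2 - 5*(33 + 2*3))² = (2 - 5*(33 + 6))² = (2 - 5*39)² = (2 - 195)² = (-193)² = 37249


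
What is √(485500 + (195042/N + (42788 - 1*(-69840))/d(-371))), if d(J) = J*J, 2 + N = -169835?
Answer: √1927531028541093818118/63009527 ≈ 696.78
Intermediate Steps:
N = -169837 (N = -2 - 169835 = -169837)
d(J) = J²
√(485500 + (195042/N + (42788 - 1*(-69840))/d(-371))) = √(485500 + (195042/(-169837) + (42788 - 1*(-69840))/((-371)²))) = √(485500 + (195042*(-1/169837) + (42788 + 69840)/137641)) = √(485500 + (-195042/169837 + 112628*(1/137641))) = √(485500 + (-195042/169837 + 112628/137641)) = √(485500 - 7717374286/23376534517) = √(11349299790629214/23376534517) = √1927531028541093818118/63009527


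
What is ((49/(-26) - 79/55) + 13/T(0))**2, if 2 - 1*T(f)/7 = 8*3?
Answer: 290497936/25050025 ≈ 11.597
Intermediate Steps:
T(f) = -154 (T(f) = 14 - 56*3 = 14 - 7*24 = 14 - 168 = -154)
((49/(-26) - 79/55) + 13/T(0))**2 = ((49/(-26) - 79/55) + 13/(-154))**2 = ((49*(-1/26) - 79*1/55) + 13*(-1/154))**2 = ((-49/26 - 79/55) - 13/154)**2 = (-4749/1430 - 13/154)**2 = (-17044/5005)**2 = 290497936/25050025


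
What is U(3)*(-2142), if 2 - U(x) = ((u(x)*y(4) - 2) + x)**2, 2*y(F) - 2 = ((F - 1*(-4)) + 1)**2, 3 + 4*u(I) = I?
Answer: -2142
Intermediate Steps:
u(I) = -3/4 + I/4
y(F) = 1 + (5 + F)**2/2 (y(F) = 1 + ((F - 1*(-4)) + 1)**2/2 = 1 + ((F + 4) + 1)**2/2 = 1 + ((4 + F) + 1)**2/2 = 1 + (5 + F)**2/2)
U(x) = 2 - (-265/8 + 91*x/8)**2 (U(x) = 2 - (((-3/4 + x/4)*(1 + (5 + 4)**2/2) - 2) + x)**2 = 2 - (((-3/4 + x/4)*(1 + (1/2)*9**2) - 2) + x)**2 = 2 - (((-3/4 + x/4)*(1 + (1/2)*81) - 2) + x)**2 = 2 - (((-3/4 + x/4)*(1 + 81/2) - 2) + x)**2 = 2 - (((-3/4 + x/4)*(83/2) - 2) + x)**2 = 2 - (((-249/8 + 83*x/8) - 2) + x)**2 = 2 - ((-265/8 + 83*x/8) + x)**2 = 2 - (-265/8 + 91*x/8)**2)
U(3)*(-2142) = (2 - (-265 + 91*3)**2/64)*(-2142) = (2 - (-265 + 273)**2/64)*(-2142) = (2 - 1/64*8**2)*(-2142) = (2 - 1/64*64)*(-2142) = (2 - 1)*(-2142) = 1*(-2142) = -2142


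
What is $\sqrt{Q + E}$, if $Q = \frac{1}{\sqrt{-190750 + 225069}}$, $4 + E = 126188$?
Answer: $\frac{\sqrt{148618727938024 + 34319 \sqrt{34319}}}{34319} \approx 355.22$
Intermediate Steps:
$E = 126184$ ($E = -4 + 126188 = 126184$)
$Q = \frac{\sqrt{34319}}{34319}$ ($Q = \frac{1}{\sqrt{34319}} = \frac{\sqrt{34319}}{34319} \approx 0.005398$)
$\sqrt{Q + E} = \sqrt{\frac{\sqrt{34319}}{34319} + 126184} = \sqrt{126184 + \frac{\sqrt{34319}}{34319}}$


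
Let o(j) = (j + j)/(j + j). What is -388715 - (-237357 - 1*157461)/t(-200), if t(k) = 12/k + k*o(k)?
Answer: -3908057045/10003 ≈ -3.9069e+5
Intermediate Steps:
o(j) = 1 (o(j) = (2*j)/((2*j)) = (2*j)*(1/(2*j)) = 1)
t(k) = k + 12/k (t(k) = 12/k + k*1 = 12/k + k = k + 12/k)
-388715 - (-237357 - 1*157461)/t(-200) = -388715 - (-237357 - 1*157461)/(-200 + 12/(-200)) = -388715 - (-237357 - 157461)/(-200 + 12*(-1/200)) = -388715 - (-394818)/(-200 - 3/50) = -388715 - (-394818)/(-10003/50) = -388715 - (-394818)*(-50)/10003 = -388715 - 1*19740900/10003 = -388715 - 19740900/10003 = -3908057045/10003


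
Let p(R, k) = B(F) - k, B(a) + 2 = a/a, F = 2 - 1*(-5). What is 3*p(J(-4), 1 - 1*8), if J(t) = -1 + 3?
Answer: 18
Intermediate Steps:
F = 7 (F = 2 + 5 = 7)
B(a) = -1 (B(a) = -2 + a/a = -2 + 1 = -1)
J(t) = 2
p(R, k) = -1 - k
3*p(J(-4), 1 - 1*8) = 3*(-1 - (1 - 1*8)) = 3*(-1 - (1 - 8)) = 3*(-1 - 1*(-7)) = 3*(-1 + 7) = 3*6 = 18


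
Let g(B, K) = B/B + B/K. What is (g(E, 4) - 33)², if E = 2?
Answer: 3969/4 ≈ 992.25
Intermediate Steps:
g(B, K) = 1 + B/K
(g(E, 4) - 33)² = ((2 + 4)/4 - 33)² = ((¼)*6 - 33)² = (3/2 - 33)² = (-63/2)² = 3969/4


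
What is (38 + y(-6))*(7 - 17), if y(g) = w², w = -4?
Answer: -540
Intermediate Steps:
y(g) = 16 (y(g) = (-4)² = 16)
(38 + y(-6))*(7 - 17) = (38 + 16)*(7 - 17) = 54*(-10) = -540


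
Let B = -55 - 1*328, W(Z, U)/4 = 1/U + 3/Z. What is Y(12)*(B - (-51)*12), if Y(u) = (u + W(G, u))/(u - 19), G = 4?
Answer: -10534/21 ≈ -501.62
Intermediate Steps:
W(Z, U) = 4/U + 12/Z (W(Z, U) = 4*(1/U + 3/Z) = 4/U + 12/Z)
B = -383 (B = -55 - 328 = -383)
Y(u) = (3 + u + 4/u)/(-19 + u) (Y(u) = (u + (4/u + 12/4))/(u - 19) = (u + (4/u + 12*(1/4)))/(-19 + u) = (u + (4/u + 3))/(-19 + u) = (u + (3 + 4/u))/(-19 + u) = (3 + u + 4/u)/(-19 + u))
Y(12)*(B - (-51)*12) = ((4 + 12**2 + 3*12)/(12*(-19 + 12)))*(-383 - (-51)*12) = ((1/12)*(4 + 144 + 36)/(-7))*(-383 - 1*(-612)) = ((1/12)*(-1/7)*184)*(-383 + 612) = -46/21*229 = -10534/21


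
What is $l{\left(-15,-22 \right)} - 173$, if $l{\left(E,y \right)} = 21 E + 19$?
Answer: $-469$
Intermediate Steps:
$l{\left(E,y \right)} = 19 + 21 E$
$l{\left(-15,-22 \right)} - 173 = \left(19 + 21 \left(-15\right)\right) - 173 = \left(19 - 315\right) - 173 = -296 - 173 = -469$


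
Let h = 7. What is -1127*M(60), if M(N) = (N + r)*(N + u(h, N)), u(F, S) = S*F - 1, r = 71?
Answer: -70718123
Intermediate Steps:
u(F, S) = -1 + F*S (u(F, S) = F*S - 1 = -1 + F*S)
M(N) = (-1 + 8*N)*(71 + N) (M(N) = (N + 71)*(N + (-1 + 7*N)) = (71 + N)*(-1 + 8*N) = (-1 + 8*N)*(71 + N))
-1127*M(60) = -1127*(-71 + 8*60² + 567*60) = -1127*(-71 + 8*3600 + 34020) = -1127*(-71 + 28800 + 34020) = -1127*62749 = -70718123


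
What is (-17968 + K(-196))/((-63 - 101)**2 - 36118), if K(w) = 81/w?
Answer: 3521809/1807512 ≈ 1.9484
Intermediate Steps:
(-17968 + K(-196))/((-63 - 101)**2 - 36118) = (-17968 + 81/(-196))/((-63 - 101)**2 - 36118) = (-17968 + 81*(-1/196))/((-164)**2 - 36118) = (-17968 - 81/196)/(26896 - 36118) = -3521809/196/(-9222) = -3521809/196*(-1/9222) = 3521809/1807512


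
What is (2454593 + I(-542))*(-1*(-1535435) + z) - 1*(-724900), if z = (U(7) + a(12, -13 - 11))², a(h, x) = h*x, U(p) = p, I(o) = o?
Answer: 3961810843096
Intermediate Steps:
z = 78961 (z = (7 + 12*(-13 - 11))² = (7 + 12*(-24))² = (7 - 288)² = (-281)² = 78961)
(2454593 + I(-542))*(-1*(-1535435) + z) - 1*(-724900) = (2454593 - 542)*(-1*(-1535435) + 78961) - 1*(-724900) = 2454051*(1535435 + 78961) + 724900 = 2454051*1614396 + 724900 = 3961810118196 + 724900 = 3961810843096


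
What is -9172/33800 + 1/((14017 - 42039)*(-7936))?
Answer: -254961637503/939566451200 ≈ -0.27136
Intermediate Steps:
-9172/33800 + 1/((14017 - 42039)*(-7936)) = -9172*1/33800 - 1/7936/(-28022) = -2293/8450 - 1/28022*(-1/7936) = -2293/8450 + 1/222382592 = -254961637503/939566451200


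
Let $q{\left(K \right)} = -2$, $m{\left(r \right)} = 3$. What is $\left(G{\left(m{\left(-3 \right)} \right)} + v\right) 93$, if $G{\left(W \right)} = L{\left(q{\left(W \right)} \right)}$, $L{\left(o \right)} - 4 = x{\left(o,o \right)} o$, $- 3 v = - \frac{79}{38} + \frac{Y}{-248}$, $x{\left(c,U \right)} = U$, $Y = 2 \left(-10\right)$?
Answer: $\frac{15313}{19} \approx 805.95$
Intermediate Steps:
$Y = -20$
$v = \frac{1177}{1767}$ ($v = - \frac{- \frac{79}{38} - \frac{20}{-248}}{3} = - \frac{\left(-79\right) \frac{1}{38} - - \frac{5}{62}}{3} = - \frac{- \frac{79}{38} + \frac{5}{62}}{3} = \left(- \frac{1}{3}\right) \left(- \frac{1177}{589}\right) = \frac{1177}{1767} \approx 0.6661$)
$L{\left(o \right)} = 4 + o^{2}$ ($L{\left(o \right)} = 4 + o o = 4 + o^{2}$)
$G{\left(W \right)} = 8$ ($G{\left(W \right)} = 4 + \left(-2\right)^{2} = 4 + 4 = 8$)
$\left(G{\left(m{\left(-3 \right)} \right)} + v\right) 93 = \left(8 + \frac{1177}{1767}\right) 93 = \frac{15313}{1767} \cdot 93 = \frac{15313}{19}$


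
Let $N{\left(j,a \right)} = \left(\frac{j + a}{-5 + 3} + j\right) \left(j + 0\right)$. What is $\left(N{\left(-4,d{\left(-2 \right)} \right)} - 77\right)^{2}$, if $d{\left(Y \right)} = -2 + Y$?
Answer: $5929$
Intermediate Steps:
$N{\left(j,a \right)} = j \left(\frac{j}{2} - \frac{a}{2}\right)$ ($N{\left(j,a \right)} = \left(\frac{a + j}{-2} + j\right) j = \left(\left(a + j\right) \left(- \frac{1}{2}\right) + j\right) j = \left(\left(- \frac{a}{2} - \frac{j}{2}\right) + j\right) j = \left(\frac{j}{2} - \frac{a}{2}\right) j = j \left(\frac{j}{2} - \frac{a}{2}\right)$)
$\left(N{\left(-4,d{\left(-2 \right)} \right)} - 77\right)^{2} = \left(\frac{1}{2} \left(-4\right) \left(-4 - \left(-2 - 2\right)\right) - 77\right)^{2} = \left(\frac{1}{2} \left(-4\right) \left(-4 - -4\right) - 77\right)^{2} = \left(\frac{1}{2} \left(-4\right) \left(-4 + 4\right) - 77\right)^{2} = \left(\frac{1}{2} \left(-4\right) 0 - 77\right)^{2} = \left(0 - 77\right)^{2} = \left(-77\right)^{2} = 5929$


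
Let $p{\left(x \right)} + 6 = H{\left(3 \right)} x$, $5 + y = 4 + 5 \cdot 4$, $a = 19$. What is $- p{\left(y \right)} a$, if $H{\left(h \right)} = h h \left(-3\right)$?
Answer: $9861$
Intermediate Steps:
$H{\left(h \right)} = - 3 h^{2}$ ($H{\left(h \right)} = h^{2} \left(-3\right) = - 3 h^{2}$)
$y = 19$ ($y = -5 + \left(4 + 5 \cdot 4\right) = -5 + \left(4 + 20\right) = -5 + 24 = 19$)
$p{\left(x \right)} = -6 - 27 x$ ($p{\left(x \right)} = -6 + - 3 \cdot 3^{2} x = -6 + \left(-3\right) 9 x = -6 - 27 x$)
$- p{\left(y \right)} a = - \left(-6 - 513\right) 19 = - \left(-519\right) 19 = \left(-1\right) \left(-9861\right) = 9861$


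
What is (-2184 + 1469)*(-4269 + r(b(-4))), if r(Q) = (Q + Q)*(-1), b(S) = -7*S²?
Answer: 2892175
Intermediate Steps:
r(Q) = -2*Q (r(Q) = (2*Q)*(-1) = -2*Q)
(-2184 + 1469)*(-4269 + r(b(-4))) = (-2184 + 1469)*(-4269 - (-14)*(-4)²) = -715*(-4269 - (-14)*16) = -715*(-4269 - 2*(-112)) = -715*(-4269 + 224) = -715*(-4045) = 2892175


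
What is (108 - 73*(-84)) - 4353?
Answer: 1887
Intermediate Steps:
(108 - 73*(-84)) - 4353 = (108 + 6132) - 4353 = 6240 - 4353 = 1887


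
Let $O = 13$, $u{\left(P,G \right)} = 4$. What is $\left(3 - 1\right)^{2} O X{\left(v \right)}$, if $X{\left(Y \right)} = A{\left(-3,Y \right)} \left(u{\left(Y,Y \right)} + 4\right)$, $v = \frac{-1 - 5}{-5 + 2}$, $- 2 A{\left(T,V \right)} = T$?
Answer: $624$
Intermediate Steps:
$A{\left(T,V \right)} = - \frac{T}{2}$
$v = 2$ ($v = - \frac{6}{-3} = \left(-6\right) \left(- \frac{1}{3}\right) = 2$)
$X{\left(Y \right)} = 12$ ($X{\left(Y \right)} = \left(- \frac{1}{2}\right) \left(-3\right) \left(4 + 4\right) = \frac{3}{2} \cdot 8 = 12$)
$\left(3 - 1\right)^{2} O X{\left(v \right)} = \left(3 - 1\right)^{2} \cdot 13 \cdot 12 = 2^{2} \cdot 13 \cdot 12 = 4 \cdot 13 \cdot 12 = 52 \cdot 12 = 624$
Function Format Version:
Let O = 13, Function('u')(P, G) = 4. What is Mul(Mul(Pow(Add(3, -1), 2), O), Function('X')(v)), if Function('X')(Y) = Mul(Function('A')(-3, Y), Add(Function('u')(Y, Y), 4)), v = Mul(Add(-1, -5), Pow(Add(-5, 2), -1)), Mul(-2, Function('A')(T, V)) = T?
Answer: 624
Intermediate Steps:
Function('A')(T, V) = Mul(Rational(-1, 2), T)
v = 2 (v = Mul(-6, Pow(-3, -1)) = Mul(-6, Rational(-1, 3)) = 2)
Function('X')(Y) = 12 (Function('X')(Y) = Mul(Mul(Rational(-1, 2), -3), Add(4, 4)) = Mul(Rational(3, 2), 8) = 12)
Mul(Mul(Pow(Add(3, -1), 2), O), Function('X')(v)) = Mul(Mul(Pow(Add(3, -1), 2), 13), 12) = Mul(Mul(Pow(2, 2), 13), 12) = Mul(Mul(4, 13), 12) = Mul(52, 12) = 624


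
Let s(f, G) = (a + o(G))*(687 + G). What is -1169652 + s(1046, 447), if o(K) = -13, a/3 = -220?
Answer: -1932834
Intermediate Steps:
a = -660 (a = 3*(-220) = -660)
s(f, G) = -462351 - 673*G (s(f, G) = (-660 - 13)*(687 + G) = -673*(687 + G) = -462351 - 673*G)
-1169652 + s(1046, 447) = -1169652 + (-462351 - 673*447) = -1169652 + (-462351 - 300831) = -1169652 - 763182 = -1932834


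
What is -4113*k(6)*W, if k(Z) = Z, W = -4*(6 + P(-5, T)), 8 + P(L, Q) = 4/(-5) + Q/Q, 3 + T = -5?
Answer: -888408/5 ≈ -1.7768e+5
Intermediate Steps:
T = -8 (T = -3 - 5 = -8)
P(L, Q) = -39/5 (P(L, Q) = -8 + (4/(-5) + Q/Q) = -8 + (4*(-1/5) + 1) = -8 + (-4/5 + 1) = -8 + 1/5 = -39/5)
W = 36/5 (W = -4*(6 - 39/5) = -4*(-9/5) = 36/5 ≈ 7.2000)
-4113*k(6)*W = -24678*36/5 = -4113*216/5 = -888408/5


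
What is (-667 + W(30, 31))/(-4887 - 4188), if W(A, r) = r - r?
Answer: 667/9075 ≈ 0.073499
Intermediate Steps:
W(A, r) = 0
(-667 + W(30, 31))/(-4887 - 4188) = (-667 + 0)/(-4887 - 4188) = -667/(-9075) = -667*(-1/9075) = 667/9075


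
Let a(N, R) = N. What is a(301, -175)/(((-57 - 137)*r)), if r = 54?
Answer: -301/10476 ≈ -0.028732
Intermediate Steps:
a(301, -175)/(((-57 - 137)*r)) = 301/(((-57 - 137)*54)) = 301/((-194*54)) = 301/(-10476) = 301*(-1/10476) = -301/10476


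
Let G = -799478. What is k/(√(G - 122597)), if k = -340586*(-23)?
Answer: -7833478*I*√36883/184415 ≈ -8157.8*I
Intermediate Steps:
k = 7833478
k/(√(G - 122597)) = 7833478/(√(-799478 - 122597)) = 7833478/(√(-922075)) = 7833478/((5*I*√36883)) = 7833478*(-I*√36883/184415) = -7833478*I*√36883/184415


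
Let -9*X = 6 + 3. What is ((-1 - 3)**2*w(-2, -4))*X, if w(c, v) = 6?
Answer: -96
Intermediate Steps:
X = -1 (X = -(6 + 3)/9 = -1/9*9 = -1)
((-1 - 3)**2*w(-2, -4))*X = ((-1 - 3)**2*6)*(-1) = ((-4)**2*6)*(-1) = (16*6)*(-1) = 96*(-1) = -96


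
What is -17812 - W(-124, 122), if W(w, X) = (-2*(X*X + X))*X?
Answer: 3643652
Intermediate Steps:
W(w, X) = X*(-2*X - 2*X²) (W(w, X) = (-2*(X² + X))*X = (-2*(X + X²))*X = (-2*X - 2*X²)*X = X*(-2*X - 2*X²))
-17812 - W(-124, 122) = -17812 - 2*122²*(-1 - 1*122) = -17812 - 2*14884*(-1 - 122) = -17812 - 2*14884*(-123) = -17812 - 1*(-3661464) = -17812 + 3661464 = 3643652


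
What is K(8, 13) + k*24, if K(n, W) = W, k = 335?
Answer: 8053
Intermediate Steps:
K(8, 13) + k*24 = 13 + 335*24 = 13 + 8040 = 8053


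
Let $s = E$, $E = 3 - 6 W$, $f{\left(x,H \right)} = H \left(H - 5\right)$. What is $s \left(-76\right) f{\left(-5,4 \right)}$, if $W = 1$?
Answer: $-912$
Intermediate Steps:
$f{\left(x,H \right)} = H \left(-5 + H\right)$
$E = -3$ ($E = 3 - 6 = -3$)
$s = -3$
$s \left(-76\right) f{\left(-5,4 \right)} = \left(-3\right) \left(-76\right) 4 \left(-5 + 4\right) = 228 \cdot 4 \left(-1\right) = 228 \left(-4\right) = -912$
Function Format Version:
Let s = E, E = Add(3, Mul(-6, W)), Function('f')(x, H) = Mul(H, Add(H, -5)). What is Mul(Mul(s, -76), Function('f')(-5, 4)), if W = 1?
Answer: -912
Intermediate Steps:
Function('f')(x, H) = Mul(H, Add(-5, H))
E = -3 (E = Add(3, Mul(-6, 1)) = Add(3, -6) = -3)
s = -3
Mul(Mul(s, -76), Function('f')(-5, 4)) = Mul(Mul(-3, -76), Mul(4, Add(-5, 4))) = Mul(228, Mul(4, -1)) = Mul(228, -4) = -912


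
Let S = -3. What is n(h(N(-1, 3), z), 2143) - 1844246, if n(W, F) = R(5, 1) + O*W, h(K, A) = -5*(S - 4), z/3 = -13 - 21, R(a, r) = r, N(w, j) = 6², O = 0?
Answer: -1844245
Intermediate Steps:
N(w, j) = 36
z = -102 (z = 3*(-13 - 21) = 3*(-34) = -102)
h(K, A) = 35 (h(K, A) = -5*(-3 - 4) = -5*(-7) = 35)
n(W, F) = 1 (n(W, F) = 1 + 0*W = 1 + 0 = 1)
n(h(N(-1, 3), z), 2143) - 1844246 = 1 - 1844246 = -1844245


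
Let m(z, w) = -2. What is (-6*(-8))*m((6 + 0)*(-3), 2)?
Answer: -96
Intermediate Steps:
(-6*(-8))*m((6 + 0)*(-3), 2) = -6*(-8)*(-2) = 48*(-2) = -96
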